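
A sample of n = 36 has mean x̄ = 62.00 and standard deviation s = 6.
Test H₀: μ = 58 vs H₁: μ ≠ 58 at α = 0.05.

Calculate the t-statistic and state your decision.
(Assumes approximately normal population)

df = n - 1 = 35
SE = s/√n = 6/√36 = 1.0000
t = (x̄ - μ₀)/SE = (62.00 - 58)/1.0000 = 4.0000
Critical value: t_{0.025,35} = ±2.030
p-value ≈ 0.0003
Decision: reject H₀

Answer: t = 4.0000, reject H₀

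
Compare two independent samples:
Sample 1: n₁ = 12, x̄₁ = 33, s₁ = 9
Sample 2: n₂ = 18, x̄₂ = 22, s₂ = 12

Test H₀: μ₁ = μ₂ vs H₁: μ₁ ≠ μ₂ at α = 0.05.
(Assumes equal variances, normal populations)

Pooled variance: s²_p = [11×9² + 17×12²]/(28) = 119.2500
s_p = 10.9202
SE = s_p×√(1/n₁ + 1/n₂) = 10.9202×√(1/12 + 1/18) = 4.0697
t = (x̄₁ - x̄₂)/SE = (33 - 22)/4.0697 = 2.7029
df = 28, t-critical = ±2.048
Decision: reject H₀

Answer: t = 2.7029, reject H₀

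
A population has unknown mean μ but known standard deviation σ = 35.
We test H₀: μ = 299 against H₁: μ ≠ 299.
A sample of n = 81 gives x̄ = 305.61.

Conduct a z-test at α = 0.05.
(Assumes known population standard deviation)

Standard error: SE = σ/√n = 35/√81 = 3.8889
z-statistic: z = (x̄ - μ₀)/SE = (305.61 - 299)/3.8889 = 1.6997
Critical value: ±1.960
p-value = 0.0892
Decision: fail to reject H₀

Answer: z = 1.6997, fail to reject H₀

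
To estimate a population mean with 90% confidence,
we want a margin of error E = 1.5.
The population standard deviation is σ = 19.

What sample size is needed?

Answer: n = 435

Derivation:
z_0.05 = 1.645
n = (z×σ/E)² = (1.645×19/1.5)²
n = 434.1667
Round up: n = 435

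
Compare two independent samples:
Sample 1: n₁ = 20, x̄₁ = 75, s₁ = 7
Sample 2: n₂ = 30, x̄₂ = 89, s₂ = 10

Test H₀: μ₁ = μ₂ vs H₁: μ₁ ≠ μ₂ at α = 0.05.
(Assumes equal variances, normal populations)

Answer: t = -5.4285, reject H₀

Derivation:
Pooled variance: s²_p = [19×7² + 29×10²]/(48) = 79.8125
s_p = 8.9338
SE = s_p×√(1/n₁ + 1/n₂) = 8.9338×√(1/20 + 1/30) = 2.5790
t = (x̄₁ - x̄₂)/SE = (75 - 89)/2.5790 = -5.4285
df = 48, t-critical = ±2.011
Decision: reject H₀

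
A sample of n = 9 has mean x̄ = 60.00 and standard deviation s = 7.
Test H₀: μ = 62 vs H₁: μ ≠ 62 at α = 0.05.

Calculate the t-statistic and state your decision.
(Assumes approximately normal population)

Answer: t = -0.8572, fail to reject H₀

Derivation:
df = n - 1 = 8
SE = s/√n = 7/√9 = 2.3333
t = (x̄ - μ₀)/SE = (60.00 - 62)/2.3333 = -0.8572
Critical value: t_{0.025,8} = ±2.306
p-value ≈ 0.4163
Decision: fail to reject H₀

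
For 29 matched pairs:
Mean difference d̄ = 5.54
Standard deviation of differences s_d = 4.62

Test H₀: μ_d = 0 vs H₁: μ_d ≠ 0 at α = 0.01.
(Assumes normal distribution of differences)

Answer: t = 6.4576, reject H₀

Derivation:
df = n - 1 = 28
SE = s_d/√n = 4.62/√29 = 0.8579
t = d̄/SE = 5.54/0.8579 = 6.4576
Critical value: t_{0.005,28} = ±2.763
p-value < 0.0001
Decision: reject H₀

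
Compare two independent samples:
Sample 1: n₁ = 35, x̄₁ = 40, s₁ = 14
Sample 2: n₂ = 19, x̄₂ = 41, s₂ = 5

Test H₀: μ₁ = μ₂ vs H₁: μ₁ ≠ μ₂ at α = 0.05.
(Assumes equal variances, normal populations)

Pooled variance: s²_p = [34×14² + 18×5²]/(52) = 136.8077
s_p = 11.6965
SE = s_p×√(1/n₁ + 1/n₂) = 11.6965×√(1/35 + 1/19) = 3.3331
t = (x̄₁ - x̄₂)/SE = (40 - 41)/3.3331 = -0.3000
df = 52, t-critical = ±2.007
Decision: fail to reject H₀

Answer: t = -0.3000, fail to reject H₀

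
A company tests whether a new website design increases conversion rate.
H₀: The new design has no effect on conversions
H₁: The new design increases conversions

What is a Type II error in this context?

Answer: Keeping the old design when the new one would have increased conversions

Derivation:
Type I error (α): Rejecting H₀ when H₀ is true
Type II error (β): Failing to reject H₀ when H₁ is true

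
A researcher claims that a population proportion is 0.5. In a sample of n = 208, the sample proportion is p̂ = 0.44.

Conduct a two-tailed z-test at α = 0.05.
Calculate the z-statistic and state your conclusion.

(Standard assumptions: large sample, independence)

Answer: z = -1.7307, fail to reject H₀

Derivation:
H₀: p = 0.5, H₁: p ≠ 0.5
Standard error: SE = √(p₀(1-p₀)/n) = √(0.5×0.5/208) = 0.034669
z-statistic: z = (p̂ - p₀)/SE = (0.44 - 0.5)/0.034669 = -1.7307
Critical value: z_0.025 = ±1.960
p-value = 0.0835
Decision: fail to reject H₀ at α = 0.05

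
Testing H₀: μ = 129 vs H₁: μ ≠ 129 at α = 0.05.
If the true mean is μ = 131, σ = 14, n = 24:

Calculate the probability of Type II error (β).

Answer: β ≈ 0.8923

Derivation:
SE = σ/√n = 14/√24 = 2.8577
Critical values: μ₀ ± z_0.025×SE = 129 ± 1.960×2.8577
Acceptance region: (123.3989, 134.6011)
Under H₁ (μ = 131): z_high = (134.6011 - 131)/2.8577 = 1.2601, z_low = (123.3989 - 131)/2.8577 = -2.6599
β = P(not reject | H₁) = Φ(1.2601) - Φ(-2.6599) ≈ 0.8923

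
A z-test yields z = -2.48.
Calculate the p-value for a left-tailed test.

For z = -2.48:
p = P(Z < -2.48) = Φ(-2.48) = 0.0066

Answer: p-value ≈ 0.0066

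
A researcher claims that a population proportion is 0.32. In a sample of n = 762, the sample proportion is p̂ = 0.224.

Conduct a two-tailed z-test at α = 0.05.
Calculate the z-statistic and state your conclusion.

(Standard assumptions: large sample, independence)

H₀: p = 0.32, H₁: p ≠ 0.32
Standard error: SE = √(p₀(1-p₀)/n) = √(0.32×0.68/762) = 0.016899
z-statistic: z = (p̂ - p₀)/SE = (0.224 - 0.32)/0.016899 = -5.6808
Critical value: z_0.025 = ±1.960
p-value < 0.0001
Decision: reject H₀ at α = 0.05

Answer: z = -5.6808, reject H₀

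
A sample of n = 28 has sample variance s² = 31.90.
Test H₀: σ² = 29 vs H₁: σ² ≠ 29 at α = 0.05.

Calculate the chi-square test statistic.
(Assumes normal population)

df = n - 1 = 27
χ² = (n-1)s²/σ₀² = 27×31.90/29 = 29.7000
Critical values: χ²_{0.975,27} = 14.573, χ²_{0.025,27} = 43.195
Rejection region: χ² < 14.573 or χ² > 43.195
Decision: fail to reject H₀

Answer: χ² = 29.7000, fail to reject H₀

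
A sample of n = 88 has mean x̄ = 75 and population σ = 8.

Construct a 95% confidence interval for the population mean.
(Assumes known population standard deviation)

Confidence level: 95%, α = 0.05
z_0.025 = 1.960
SE = σ/√n = 8/√88 = 0.8528
Margin of error = 1.960 × 0.8528 = 1.6715
CI: x̄ ± margin = 75 ± 1.6715
CI: (73.3285, 76.6715)

Answer: (73.3285, 76.6715)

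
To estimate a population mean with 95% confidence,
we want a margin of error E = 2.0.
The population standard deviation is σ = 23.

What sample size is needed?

z_0.025 = 1.960
n = (z×σ/E)² = (1.960×23/2.0)²
n = 508.0516
Round up: n = 509

Answer: n = 509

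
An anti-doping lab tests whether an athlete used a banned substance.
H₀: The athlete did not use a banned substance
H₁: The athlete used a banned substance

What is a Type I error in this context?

Type I error: rejecting H₀ when it is actually true (false positive).
Type II error: failing to reject H₀ when H₁ is actually true (false negative).

Answer: Falsely accusing a clean athlete of doping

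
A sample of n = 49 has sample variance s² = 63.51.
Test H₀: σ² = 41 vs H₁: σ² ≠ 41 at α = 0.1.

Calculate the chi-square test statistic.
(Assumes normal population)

df = n - 1 = 48
χ² = (n-1)s²/σ₀² = 48×63.51/41 = 74.3532
Critical values: χ²_{0.95,48} = 33.098, χ²_{0.05,48} = 65.171
Rejection region: χ² < 33.098 or χ² > 65.171
Decision: reject H₀

Answer: χ² = 74.3532, reject H₀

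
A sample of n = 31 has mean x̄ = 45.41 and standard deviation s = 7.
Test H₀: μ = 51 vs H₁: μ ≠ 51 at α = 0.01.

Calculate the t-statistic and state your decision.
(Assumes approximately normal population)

df = n - 1 = 30
SE = s/√n = 7/√31 = 1.2572
t = (x̄ - μ₀)/SE = (45.41 - 51)/1.2572 = -4.4464
Critical value: t_{0.005,30} = ±2.750
p-value ≈ 0.0001
Decision: reject H₀

Answer: t = -4.4464, reject H₀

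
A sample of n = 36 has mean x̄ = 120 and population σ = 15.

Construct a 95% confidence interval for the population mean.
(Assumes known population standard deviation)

Confidence level: 95%, α = 0.05
z_0.025 = 1.960
SE = σ/√n = 15/√36 = 2.5000
Margin of error = 1.960 × 2.5000 = 4.9000
CI: x̄ ± margin = 120 ± 4.9000
CI: (115.1000, 124.9000)

Answer: (115.1000, 124.9000)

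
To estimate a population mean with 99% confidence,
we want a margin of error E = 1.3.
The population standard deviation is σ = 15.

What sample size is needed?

z_0.005 = 2.576
n = (z×σ/E)² = (2.576×15/1.3)²
n = 883.4613
Round up: n = 884

Answer: n = 884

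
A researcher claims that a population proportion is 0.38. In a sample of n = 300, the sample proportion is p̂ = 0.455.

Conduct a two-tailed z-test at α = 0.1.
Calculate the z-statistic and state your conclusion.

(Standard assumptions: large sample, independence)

H₀: p = 0.38, H₁: p ≠ 0.38
Standard error: SE = √(p₀(1-p₀)/n) = √(0.38×0.62/300) = 0.028024
z-statistic: z = (p̂ - p₀)/SE = (0.455 - 0.38)/0.028024 = 2.6763
Critical value: z_0.05 = ±1.645
p-value = 0.0074
Decision: reject H₀ at α = 0.1

Answer: z = 2.6763, reject H₀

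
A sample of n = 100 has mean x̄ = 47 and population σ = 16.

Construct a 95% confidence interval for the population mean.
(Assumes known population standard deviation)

Confidence level: 95%, α = 0.05
z_0.025 = 1.960
SE = σ/√n = 16/√100 = 1.6000
Margin of error = 1.960 × 1.6000 = 3.1360
CI: x̄ ± margin = 47 ± 3.1360
CI: (43.8640, 50.1360)

Answer: (43.8640, 50.1360)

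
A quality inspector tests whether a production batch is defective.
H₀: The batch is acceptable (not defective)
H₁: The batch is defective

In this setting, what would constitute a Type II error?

A Type I error (probability α) occurs when we reject a true H₀.
A Type II error (probability β) occurs when we fail to reject a false H₀.

Answer: Shipping a defective batch to customers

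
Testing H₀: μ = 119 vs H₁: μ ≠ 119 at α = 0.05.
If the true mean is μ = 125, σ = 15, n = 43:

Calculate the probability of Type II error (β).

Answer: β ≈ 0.2537

Derivation:
SE = σ/√n = 15/√43 = 2.2875
Critical values: μ₀ ± z_0.025×SE = 119 ± 1.960×2.2875
Acceptance region: (114.5165, 123.4835)
Under H₁ (μ = 125): z_high = (123.4835 - 125)/2.2875 = -0.6630, z_low = (114.5165 - 125)/2.2875 = -4.5830
β = P(not reject | H₁) = Φ(-0.6630) - Φ(-4.5830) ≈ 0.2537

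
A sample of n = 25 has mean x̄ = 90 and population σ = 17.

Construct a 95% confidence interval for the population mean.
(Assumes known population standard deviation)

Confidence level: 95%, α = 0.05
z_0.025 = 1.960
SE = σ/√n = 17/√25 = 3.4000
Margin of error = 1.960 × 3.4000 = 6.6640
CI: x̄ ± margin = 90 ± 6.6640
CI: (83.3360, 96.6640)

Answer: (83.3360, 96.6640)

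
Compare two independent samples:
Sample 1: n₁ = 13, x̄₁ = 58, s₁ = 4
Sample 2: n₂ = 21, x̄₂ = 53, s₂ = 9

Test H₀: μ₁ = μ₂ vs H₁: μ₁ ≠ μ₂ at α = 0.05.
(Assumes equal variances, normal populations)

Pooled variance: s²_p = [12×4² + 20×9²]/(32) = 56.6250
s_p = 7.5250
SE = s_p×√(1/n₁ + 1/n₂) = 7.5250×√(1/13 + 1/21) = 2.6556
t = (x̄₁ - x̄₂)/SE = (58 - 53)/2.6556 = 1.8828
df = 32, t-critical = ±2.037
Decision: fail to reject H₀

Answer: t = 1.8828, fail to reject H₀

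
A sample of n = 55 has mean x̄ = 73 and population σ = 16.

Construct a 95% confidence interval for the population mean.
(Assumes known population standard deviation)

Answer: (68.7715, 77.2285)

Derivation:
Confidence level: 95%, α = 0.05
z_0.025 = 1.960
SE = σ/√n = 16/√55 = 2.1574
Margin of error = 1.960 × 2.1574 = 4.2285
CI: x̄ ± margin = 73 ± 4.2285
CI: (68.7715, 77.2285)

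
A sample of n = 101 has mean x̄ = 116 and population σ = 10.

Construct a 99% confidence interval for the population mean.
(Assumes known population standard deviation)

Confidence level: 99%, α = 0.01
z_0.005 = 2.576
SE = σ/√n = 10/√101 = 0.9950
Margin of error = 2.576 × 0.9950 = 2.5631
CI: x̄ ± margin = 116 ± 2.5631
CI: (113.4369, 118.5631)

Answer: (113.4369, 118.5631)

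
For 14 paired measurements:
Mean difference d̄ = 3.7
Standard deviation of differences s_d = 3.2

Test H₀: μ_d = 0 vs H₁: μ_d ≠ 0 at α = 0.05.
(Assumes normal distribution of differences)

df = n - 1 = 13
SE = s_d/√n = 3.2/√14 = 0.8552
t = d̄/SE = 3.7/0.8552 = 4.3265
Critical value: t_{0.025,13} = ±2.160
p-value ≈ 0.0008
Decision: reject H₀

Answer: t = 4.3265, reject H₀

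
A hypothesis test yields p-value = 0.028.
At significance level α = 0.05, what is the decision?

Answer: reject H₀

Derivation:
Compare p-value to α:
0.028 < 0.05
Decision: reject H₀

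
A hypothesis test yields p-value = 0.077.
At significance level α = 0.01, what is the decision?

Answer: fail to reject H₀

Derivation:
Compare p-value to α:
0.077 ≥ 0.01
Decision: fail to reject H₀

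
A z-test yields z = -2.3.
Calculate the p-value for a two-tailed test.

For z = -2.3:
p = 2×P(Z > |-2.3|) = 2×(1 - Φ(2.3)) = 0.0214

Answer: p-value ≈ 0.0214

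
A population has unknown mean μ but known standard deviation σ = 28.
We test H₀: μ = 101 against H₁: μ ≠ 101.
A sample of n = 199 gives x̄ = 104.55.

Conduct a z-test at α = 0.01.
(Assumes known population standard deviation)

Answer: z = 1.7885, fail to reject H₀

Derivation:
Standard error: SE = σ/√n = 28/√199 = 1.9849
z-statistic: z = (x̄ - μ₀)/SE = (104.55 - 101)/1.9849 = 1.7885
Critical value: ±2.576
p-value = 0.0737
Decision: fail to reject H₀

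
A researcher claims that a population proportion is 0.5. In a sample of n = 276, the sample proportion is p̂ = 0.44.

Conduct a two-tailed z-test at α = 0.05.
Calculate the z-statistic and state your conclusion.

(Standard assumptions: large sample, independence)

H₀: p = 0.5, H₁: p ≠ 0.5
Standard error: SE = √(p₀(1-p₀)/n) = √(0.5×0.5/276) = 0.030096
z-statistic: z = (p̂ - p₀)/SE = (0.44 - 0.5)/0.030096 = -1.9936
Critical value: z_0.025 = ±1.960
p-value = 0.0462
Decision: reject H₀ at α = 0.05

Answer: z = -1.9936, reject H₀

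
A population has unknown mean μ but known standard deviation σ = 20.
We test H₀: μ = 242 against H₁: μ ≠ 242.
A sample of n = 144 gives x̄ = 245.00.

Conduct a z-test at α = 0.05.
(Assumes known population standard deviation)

Answer: z = 1.8000, fail to reject H₀

Derivation:
Standard error: SE = σ/√n = 20/√144 = 1.6667
z-statistic: z = (x̄ - μ₀)/SE = (245.00 - 242)/1.6667 = 1.8000
Critical value: ±1.960
p-value = 0.0719
Decision: fail to reject H₀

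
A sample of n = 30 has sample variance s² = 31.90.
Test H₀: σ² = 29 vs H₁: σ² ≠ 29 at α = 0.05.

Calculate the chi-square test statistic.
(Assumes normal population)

df = n - 1 = 29
χ² = (n-1)s²/σ₀² = 29×31.90/29 = 31.9000
Critical values: χ²_{0.975,29} = 16.047, χ²_{0.025,29} = 45.722
Rejection region: χ² < 16.047 or χ² > 45.722
Decision: fail to reject H₀

Answer: χ² = 31.9000, fail to reject H₀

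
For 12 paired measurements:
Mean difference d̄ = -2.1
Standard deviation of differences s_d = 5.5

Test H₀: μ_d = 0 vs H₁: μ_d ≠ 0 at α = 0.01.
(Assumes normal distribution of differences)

df = n - 1 = 11
SE = s_d/√n = 5.5/√12 = 1.5877
t = d̄/SE = -2.1/1.5877 = -1.3227
Critical value: t_{0.005,11} = ±3.106
p-value ≈ 0.2128
Decision: fail to reject H₀

Answer: t = -1.3227, fail to reject H₀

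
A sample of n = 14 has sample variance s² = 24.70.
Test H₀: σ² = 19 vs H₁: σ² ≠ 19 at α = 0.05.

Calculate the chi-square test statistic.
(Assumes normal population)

Answer: χ² = 16.9000, fail to reject H₀

Derivation:
df = n - 1 = 13
χ² = (n-1)s²/σ₀² = 13×24.70/19 = 16.9000
Critical values: χ²_{0.975,13} = 5.009, χ²_{0.025,13} = 24.736
Rejection region: χ² < 5.009 or χ² > 24.736
Decision: fail to reject H₀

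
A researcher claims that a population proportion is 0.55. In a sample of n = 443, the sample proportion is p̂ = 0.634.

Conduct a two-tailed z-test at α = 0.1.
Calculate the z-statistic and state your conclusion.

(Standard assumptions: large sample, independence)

Answer: z = 3.5538, reject H₀

Derivation:
H₀: p = 0.55, H₁: p ≠ 0.55
Standard error: SE = √(p₀(1-p₀)/n) = √(0.55×0.45/443) = 0.023637
z-statistic: z = (p̂ - p₀)/SE = (0.634 - 0.55)/0.023637 = 3.5538
Critical value: z_0.05 = ±1.645
p-value = 0.0004
Decision: reject H₀ at α = 0.1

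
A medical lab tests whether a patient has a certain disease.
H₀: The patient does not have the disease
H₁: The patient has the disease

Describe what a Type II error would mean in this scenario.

Answer: Failing to diagnose a patient who actually has the disease (false negative)

Derivation:
Type I error (α): Rejecting H₀ when H₀ is true
Type II error (β): Failing to reject H₀ when H₁ is true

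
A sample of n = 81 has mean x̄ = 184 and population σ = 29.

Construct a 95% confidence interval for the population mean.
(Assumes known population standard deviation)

Answer: (177.6845, 190.3155)

Derivation:
Confidence level: 95%, α = 0.05
z_0.025 = 1.960
SE = σ/√n = 29/√81 = 3.2222
Margin of error = 1.960 × 3.2222 = 6.3155
CI: x̄ ± margin = 184 ± 6.3155
CI: (177.6845, 190.3155)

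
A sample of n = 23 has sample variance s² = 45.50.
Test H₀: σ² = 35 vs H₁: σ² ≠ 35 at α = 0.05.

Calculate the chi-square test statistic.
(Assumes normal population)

df = n - 1 = 22
χ² = (n-1)s²/σ₀² = 22×45.50/35 = 28.6000
Critical values: χ²_{0.975,22} = 10.982, χ²_{0.025,22} = 36.781
Rejection region: χ² < 10.982 or χ² > 36.781
Decision: fail to reject H₀

Answer: χ² = 28.6000, fail to reject H₀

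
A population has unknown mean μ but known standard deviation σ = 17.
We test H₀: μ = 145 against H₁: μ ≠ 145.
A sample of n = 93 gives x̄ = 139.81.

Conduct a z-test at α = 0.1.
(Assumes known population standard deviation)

Standard error: SE = σ/√n = 17/√93 = 1.7628
z-statistic: z = (x̄ - μ₀)/SE = (139.81 - 145)/1.7628 = -2.9442
Critical value: ±1.645
p-value = 0.0032
Decision: reject H₀

Answer: z = -2.9442, reject H₀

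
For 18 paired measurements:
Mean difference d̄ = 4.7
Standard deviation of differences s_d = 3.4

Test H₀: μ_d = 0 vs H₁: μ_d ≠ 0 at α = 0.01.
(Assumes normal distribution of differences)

Answer: t = 5.8647, reject H₀

Derivation:
df = n - 1 = 17
SE = s_d/√n = 3.4/√18 = 0.8014
t = d̄/SE = 4.7/0.8014 = 5.8647
Critical value: t_{0.005,17} = ±2.898
p-value < 0.0001
Decision: reject H₀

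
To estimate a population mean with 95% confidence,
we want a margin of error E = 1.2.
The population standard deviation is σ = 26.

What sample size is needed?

z_0.025 = 1.960
n = (z×σ/E)² = (1.960×26/1.2)²
n = 1803.4178
Round up: n = 1804

Answer: n = 1804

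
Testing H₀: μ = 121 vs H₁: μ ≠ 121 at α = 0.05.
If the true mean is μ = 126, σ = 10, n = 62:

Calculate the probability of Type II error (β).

Answer: β ≈ 0.0240

Derivation:
SE = σ/√n = 10/√62 = 1.2700
Critical values: μ₀ ± z_0.025×SE = 121 ± 1.960×1.2700
Acceptance region: (118.5108, 123.4892)
Under H₁ (μ = 126): z_high = (123.4892 - 126)/1.2700 = -1.9770, z_low = (118.5108 - 126)/1.2700 = -5.8970
β = P(not reject | H₁) = Φ(-1.9770) - Φ(-5.8970) ≈ 0.0240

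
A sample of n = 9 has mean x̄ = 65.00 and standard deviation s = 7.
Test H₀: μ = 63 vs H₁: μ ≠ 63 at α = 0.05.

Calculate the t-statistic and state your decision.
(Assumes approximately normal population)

df = n - 1 = 8
SE = s/√n = 7/√9 = 2.3333
t = (x̄ - μ₀)/SE = (65.00 - 63)/2.3333 = 0.8572
Critical value: t_{0.025,8} = ±2.306
p-value ≈ 0.4163
Decision: fail to reject H₀

Answer: t = 0.8572, fail to reject H₀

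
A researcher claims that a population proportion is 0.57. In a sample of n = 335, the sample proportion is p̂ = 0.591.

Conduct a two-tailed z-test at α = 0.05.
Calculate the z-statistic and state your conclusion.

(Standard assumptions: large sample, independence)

Answer: z = 0.7764, fail to reject H₀

Derivation:
H₀: p = 0.57, H₁: p ≠ 0.57
Standard error: SE = √(p₀(1-p₀)/n) = √(0.57×0.43/335) = 0.027049
z-statistic: z = (p̂ - p₀)/SE = (0.591 - 0.57)/0.027049 = 0.7764
Critical value: z_0.025 = ±1.960
p-value = 0.4375
Decision: fail to reject H₀ at α = 0.05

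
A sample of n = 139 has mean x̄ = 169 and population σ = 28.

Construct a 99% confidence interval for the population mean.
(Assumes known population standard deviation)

Answer: (162.8823, 175.1177)

Derivation:
Confidence level: 99%, α = 0.01
z_0.005 = 2.576
SE = σ/√n = 28/√139 = 2.3749
Margin of error = 2.576 × 2.3749 = 6.1177
CI: x̄ ± margin = 169 ± 6.1177
CI: (162.8823, 175.1177)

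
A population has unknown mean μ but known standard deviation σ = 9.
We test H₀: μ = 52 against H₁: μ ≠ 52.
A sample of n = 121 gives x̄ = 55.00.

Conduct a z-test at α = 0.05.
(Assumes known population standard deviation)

Standard error: SE = σ/√n = 9/√121 = 0.8182
z-statistic: z = (x̄ - μ₀)/SE = (55.00 - 52)/0.8182 = 3.6666
Critical value: ±1.960
p-value = 0.0002
Decision: reject H₀

Answer: z = 3.6666, reject H₀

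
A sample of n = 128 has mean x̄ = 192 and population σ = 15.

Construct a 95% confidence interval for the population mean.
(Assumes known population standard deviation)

Answer: (189.4014, 194.5986)

Derivation:
Confidence level: 95%, α = 0.05
z_0.025 = 1.960
SE = σ/√n = 15/√128 = 1.3258
Margin of error = 1.960 × 1.3258 = 2.5986
CI: x̄ ± margin = 192 ± 2.5986
CI: (189.4014, 194.5986)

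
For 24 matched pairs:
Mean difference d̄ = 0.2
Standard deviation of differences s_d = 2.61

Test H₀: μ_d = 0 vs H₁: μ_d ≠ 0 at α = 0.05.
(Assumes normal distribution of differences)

Answer: t = 0.3754, fail to reject H₀

Derivation:
df = n - 1 = 23
SE = s_d/√n = 2.61/√24 = 0.5328
t = d̄/SE = 0.2/0.5328 = 0.3754
Critical value: t_{0.025,23} = ±2.069
p-value ≈ 0.7108
Decision: fail to reject H₀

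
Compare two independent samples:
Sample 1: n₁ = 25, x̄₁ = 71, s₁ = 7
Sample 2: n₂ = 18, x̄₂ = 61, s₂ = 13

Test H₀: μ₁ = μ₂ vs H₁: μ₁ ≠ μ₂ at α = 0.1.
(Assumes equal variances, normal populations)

Answer: t = 3.2553, reject H₀

Derivation:
Pooled variance: s²_p = [24×7² + 17×13²]/(41) = 98.7561
s_p = 9.9376
SE = s_p×√(1/n₁ + 1/n₂) = 9.9376×√(1/25 + 1/18) = 3.0719
t = (x̄₁ - x̄₂)/SE = (71 - 61)/3.0719 = 3.2553
df = 41, t-critical = ±1.683
Decision: reject H₀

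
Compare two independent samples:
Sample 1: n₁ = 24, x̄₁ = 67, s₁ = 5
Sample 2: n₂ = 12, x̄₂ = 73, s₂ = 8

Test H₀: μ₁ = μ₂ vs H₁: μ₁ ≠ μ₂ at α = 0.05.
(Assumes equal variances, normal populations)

Pooled variance: s²_p = [23×5² + 11×8²]/(34) = 37.6176
s_p = 6.1333
SE = s_p×√(1/n₁ + 1/n₂) = 6.1333×√(1/24 + 1/12) = 2.1684
t = (x̄₁ - x̄₂)/SE = (67 - 73)/2.1684 = -2.7670
df = 34, t-critical = ±2.032
Decision: reject H₀

Answer: t = -2.7670, reject H₀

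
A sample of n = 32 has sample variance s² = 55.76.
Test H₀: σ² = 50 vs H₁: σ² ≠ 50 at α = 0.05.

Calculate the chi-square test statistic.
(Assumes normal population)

df = n - 1 = 31
χ² = (n-1)s²/σ₀² = 31×55.76/50 = 34.5712
Critical values: χ²_{0.975,31} = 17.539, χ²_{0.025,31} = 48.232
Rejection region: χ² < 17.539 or χ² > 48.232
Decision: fail to reject H₀

Answer: χ² = 34.5712, fail to reject H₀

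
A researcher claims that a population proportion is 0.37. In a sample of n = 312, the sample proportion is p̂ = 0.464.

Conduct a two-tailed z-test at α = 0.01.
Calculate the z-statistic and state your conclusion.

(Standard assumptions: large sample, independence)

H₀: p = 0.37, H₁: p ≠ 0.37
Standard error: SE = √(p₀(1-p₀)/n) = √(0.37×0.63/312) = 0.027333
z-statistic: z = (p̂ - p₀)/SE = (0.464 - 0.37)/0.027333 = 3.4391
Critical value: z_0.005 = ±2.576
p-value = 0.0006
Decision: reject H₀ at α = 0.01

Answer: z = 3.4391, reject H₀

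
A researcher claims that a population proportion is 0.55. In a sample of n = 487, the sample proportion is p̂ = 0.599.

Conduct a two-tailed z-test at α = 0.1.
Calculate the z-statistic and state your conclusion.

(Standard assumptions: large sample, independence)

Answer: z = 2.1735, reject H₀

Derivation:
H₀: p = 0.55, H₁: p ≠ 0.55
Standard error: SE = √(p₀(1-p₀)/n) = √(0.55×0.45/487) = 0.022544
z-statistic: z = (p̂ - p₀)/SE = (0.599 - 0.55)/0.022544 = 2.1735
Critical value: z_0.05 = ±1.645
p-value = 0.0297
Decision: reject H₀ at α = 0.1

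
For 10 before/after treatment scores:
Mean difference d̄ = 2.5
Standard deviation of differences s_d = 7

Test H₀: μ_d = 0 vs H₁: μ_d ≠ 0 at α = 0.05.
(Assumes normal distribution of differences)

df = n - 1 = 9
SE = s_d/√n = 7/√10 = 2.2136
t = d̄/SE = 2.5/2.2136 = 1.1294
Critical value: t_{0.025,9} = ±2.262
p-value ≈ 0.2879
Decision: fail to reject H₀

Answer: t = 1.1294, fail to reject H₀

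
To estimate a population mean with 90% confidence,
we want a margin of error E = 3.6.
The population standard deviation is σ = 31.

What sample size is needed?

z_0.05 = 1.645
n = (z×σ/E)² = (1.645×31/3.6)²
n = 200.6551
Round up: n = 201

Answer: n = 201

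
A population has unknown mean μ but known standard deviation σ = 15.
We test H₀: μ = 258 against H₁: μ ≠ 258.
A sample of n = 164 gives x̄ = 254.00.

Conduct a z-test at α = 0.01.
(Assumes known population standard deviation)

Answer: z = -3.4150, reject H₀

Derivation:
Standard error: SE = σ/√n = 15/√164 = 1.1713
z-statistic: z = (x̄ - μ₀)/SE = (254.00 - 258)/1.1713 = -3.4150
Critical value: ±2.576
p-value = 0.0006
Decision: reject H₀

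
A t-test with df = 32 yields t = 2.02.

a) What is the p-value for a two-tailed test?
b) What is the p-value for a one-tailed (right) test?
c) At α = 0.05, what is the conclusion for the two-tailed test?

Using t-distribution with df = 32:
a) Two-tailed: p = 2×P(T > 2.02) = 0.0518
b) One-tailed: p = P(T > 2.02) = 0.0259
c) 0.0518 ≥ 0.05, fail to reject H₀

Answer: a) 0.0518, b) 0.0259, c) fail to reject H₀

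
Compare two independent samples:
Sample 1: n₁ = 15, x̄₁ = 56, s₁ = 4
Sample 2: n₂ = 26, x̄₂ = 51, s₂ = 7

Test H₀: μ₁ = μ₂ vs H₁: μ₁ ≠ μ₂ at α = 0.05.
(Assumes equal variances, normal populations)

Pooled variance: s²_p = [14×4² + 25×7²]/(39) = 37.1538
s_p = 6.0954
SE = s_p×√(1/n₁ + 1/n₂) = 6.0954×√(1/15 + 1/26) = 1.9763
t = (x̄₁ - x̄₂)/SE = (56 - 51)/1.9763 = 2.5300
df = 39, t-critical = ±2.023
Decision: reject H₀

Answer: t = 2.5300, reject H₀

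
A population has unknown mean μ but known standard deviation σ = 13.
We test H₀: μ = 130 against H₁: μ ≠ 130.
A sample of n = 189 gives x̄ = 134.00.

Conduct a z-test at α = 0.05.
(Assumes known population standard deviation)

Standard error: SE = σ/√n = 13/√189 = 0.9456
z-statistic: z = (x̄ - μ₀)/SE = (134.00 - 130)/0.9456 = 4.2301
Critical value: ±1.960
p-value < 0.0001
Decision: reject H₀

Answer: z = 4.2301, reject H₀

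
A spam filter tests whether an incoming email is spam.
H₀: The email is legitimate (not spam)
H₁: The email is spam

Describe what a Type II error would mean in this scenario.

Answer: Letting a spam email through to the inbox

Derivation:
Type I error: rejecting H₀ when it is actually true (false positive).
Type II error: failing to reject H₀ when H₁ is actually true (false negative).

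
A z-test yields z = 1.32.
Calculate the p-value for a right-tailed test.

For z = 1.32:
p = P(Z > 1.32) = 1 - Φ(1.32) = 0.0934

Answer: p-value ≈ 0.0934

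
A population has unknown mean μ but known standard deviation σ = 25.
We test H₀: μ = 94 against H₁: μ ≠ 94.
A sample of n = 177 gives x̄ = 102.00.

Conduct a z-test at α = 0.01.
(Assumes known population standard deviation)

Standard error: SE = σ/√n = 25/√177 = 1.8791
z-statistic: z = (x̄ - μ₀)/SE = (102.00 - 94)/1.8791 = 4.2574
Critical value: ±2.576
p-value < 0.0001
Decision: reject H₀

Answer: z = 4.2574, reject H₀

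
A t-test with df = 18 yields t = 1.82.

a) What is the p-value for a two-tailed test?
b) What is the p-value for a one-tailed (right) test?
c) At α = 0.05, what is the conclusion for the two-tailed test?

Answer: a) 0.0854, b) 0.0427, c) fail to reject H₀

Derivation:
Using t-distribution with df = 18:
a) Two-tailed: p = 2×P(T > 1.82) = 0.0854
b) One-tailed: p = P(T > 1.82) = 0.0427
c) 0.0854 ≥ 0.05, fail to reject H₀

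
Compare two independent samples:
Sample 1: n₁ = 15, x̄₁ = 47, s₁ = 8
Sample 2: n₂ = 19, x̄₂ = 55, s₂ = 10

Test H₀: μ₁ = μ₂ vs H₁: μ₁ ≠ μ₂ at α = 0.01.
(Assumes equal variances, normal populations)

Pooled variance: s²_p = [14×8² + 18×10²]/(32) = 84.2500
s_p = 9.1788
SE = s_p×√(1/n₁ + 1/n₂) = 9.1788×√(1/15 + 1/19) = 3.1703
t = (x̄₁ - x̄₂)/SE = (47 - 55)/3.1703 = -2.5234
df = 32, t-critical = ±2.738
Decision: fail to reject H₀

Answer: t = -2.5234, fail to reject H₀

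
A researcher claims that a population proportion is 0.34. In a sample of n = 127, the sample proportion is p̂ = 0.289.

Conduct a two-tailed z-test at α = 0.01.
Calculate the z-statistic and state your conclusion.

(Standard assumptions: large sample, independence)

Answer: z = -1.2133, fail to reject H₀

Derivation:
H₀: p = 0.34, H₁: p ≠ 0.34
Standard error: SE = √(p₀(1-p₀)/n) = √(0.34×0.66/127) = 0.042035
z-statistic: z = (p̂ - p₀)/SE = (0.289 - 0.34)/0.042035 = -1.2133
Critical value: z_0.005 = ±2.576
p-value = 0.2250
Decision: fail to reject H₀ at α = 0.01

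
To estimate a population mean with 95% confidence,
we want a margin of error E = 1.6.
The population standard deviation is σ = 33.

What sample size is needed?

z_0.025 = 1.960
n = (z×σ/E)² = (1.960×33/1.6)²
n = 1634.1806
Round up: n = 1635

Answer: n = 1635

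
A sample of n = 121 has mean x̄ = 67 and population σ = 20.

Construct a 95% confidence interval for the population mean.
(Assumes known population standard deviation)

Confidence level: 95%, α = 0.05
z_0.025 = 1.960
SE = σ/√n = 20/√121 = 1.8182
Margin of error = 1.960 × 1.8182 = 3.5637
CI: x̄ ± margin = 67 ± 3.5637
CI: (63.4363, 70.5637)

Answer: (63.4363, 70.5637)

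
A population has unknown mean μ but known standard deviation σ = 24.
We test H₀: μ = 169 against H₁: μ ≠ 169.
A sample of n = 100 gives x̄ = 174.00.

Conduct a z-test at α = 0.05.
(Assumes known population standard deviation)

Answer: z = 2.0833, reject H₀

Derivation:
Standard error: SE = σ/√n = 24/√100 = 2.4000
z-statistic: z = (x̄ - μ₀)/SE = (174.00 - 169)/2.4000 = 2.0833
Critical value: ±1.960
p-value = 0.0372
Decision: reject H₀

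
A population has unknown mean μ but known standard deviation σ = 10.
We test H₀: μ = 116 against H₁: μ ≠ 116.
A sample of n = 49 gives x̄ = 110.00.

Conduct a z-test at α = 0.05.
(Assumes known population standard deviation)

Answer: z = -4.1999, reject H₀

Derivation:
Standard error: SE = σ/√n = 10/√49 = 1.4286
z-statistic: z = (x̄ - μ₀)/SE = (110.00 - 116)/1.4286 = -4.1999
Critical value: ±1.960
p-value < 0.0001
Decision: reject H₀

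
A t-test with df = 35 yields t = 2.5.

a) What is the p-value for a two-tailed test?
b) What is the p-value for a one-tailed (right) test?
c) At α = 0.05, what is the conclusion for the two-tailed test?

Answer: a) 0.0173, b) 0.0086, c) reject H₀

Derivation:
Using t-distribution with df = 35:
a) Two-tailed: p = 2×P(T > 2.5) = 0.0173
b) One-tailed: p = P(T > 2.5) = 0.0086
c) 0.0173 < 0.05, reject H₀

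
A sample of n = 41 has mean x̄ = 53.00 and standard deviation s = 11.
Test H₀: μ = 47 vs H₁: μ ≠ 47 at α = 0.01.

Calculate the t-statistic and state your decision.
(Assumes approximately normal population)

Answer: t = 3.4926, reject H₀

Derivation:
df = n - 1 = 40
SE = s/√n = 11/√41 = 1.7179
t = (x̄ - μ₀)/SE = (53.00 - 47)/1.7179 = 3.4926
Critical value: t_{0.005,40} = ±2.704
p-value ≈ 0.0012
Decision: reject H₀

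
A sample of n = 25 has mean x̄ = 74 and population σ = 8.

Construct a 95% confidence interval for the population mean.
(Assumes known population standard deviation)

Confidence level: 95%, α = 0.05
z_0.025 = 1.960
SE = σ/√n = 8/√25 = 1.6000
Margin of error = 1.960 × 1.6000 = 3.1360
CI: x̄ ± margin = 74 ± 3.1360
CI: (70.8640, 77.1360)

Answer: (70.8640, 77.1360)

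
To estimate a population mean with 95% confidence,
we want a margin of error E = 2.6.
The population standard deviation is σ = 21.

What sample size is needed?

z_0.025 = 1.960
n = (z×σ/E)² = (1.960×21/2.6)²
n = 250.6133
Round up: n = 251

Answer: n = 251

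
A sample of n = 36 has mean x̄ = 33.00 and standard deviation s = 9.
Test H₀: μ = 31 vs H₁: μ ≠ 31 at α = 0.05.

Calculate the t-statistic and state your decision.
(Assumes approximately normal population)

df = n - 1 = 35
SE = s/√n = 9/√36 = 1.5000
t = (x̄ - μ₀)/SE = (33.00 - 31)/1.5000 = 1.3333
Critical value: t_{0.025,35} = ±2.030
p-value ≈ 0.1910
Decision: fail to reject H₀

Answer: t = 1.3333, fail to reject H₀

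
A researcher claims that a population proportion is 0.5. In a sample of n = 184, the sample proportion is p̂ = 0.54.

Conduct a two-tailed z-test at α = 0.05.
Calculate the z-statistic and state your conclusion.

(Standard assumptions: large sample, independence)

H₀: p = 0.5, H₁: p ≠ 0.5
Standard error: SE = √(p₀(1-p₀)/n) = √(0.5×0.5/184) = 0.036860
z-statistic: z = (p̂ - p₀)/SE = (0.54 - 0.5)/0.036860 = 1.0852
Critical value: z_0.025 = ±1.960
p-value = 0.2778
Decision: fail to reject H₀ at α = 0.05

Answer: z = 1.0852, fail to reject H₀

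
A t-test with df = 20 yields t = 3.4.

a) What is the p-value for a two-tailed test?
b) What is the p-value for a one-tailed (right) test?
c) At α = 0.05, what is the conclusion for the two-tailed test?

Using t-distribution with df = 20:
a) Two-tailed: p = 2×P(T > 3.4) = 0.0028
b) One-tailed: p = P(T > 3.4) = 0.0014
c) 0.0028 < 0.05, reject H₀

Answer: a) 0.0028, b) 0.0014, c) reject H₀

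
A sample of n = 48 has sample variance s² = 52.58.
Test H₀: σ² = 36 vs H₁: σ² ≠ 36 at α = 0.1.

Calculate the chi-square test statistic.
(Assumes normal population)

df = n - 1 = 47
χ² = (n-1)s²/σ₀² = 47×52.58/36 = 68.6461
Critical values: χ²_{0.95,47} = 32.268, χ²_{0.05,47} = 64.001
Rejection region: χ² < 32.268 or χ² > 64.001
Decision: reject H₀

Answer: χ² = 68.6461, reject H₀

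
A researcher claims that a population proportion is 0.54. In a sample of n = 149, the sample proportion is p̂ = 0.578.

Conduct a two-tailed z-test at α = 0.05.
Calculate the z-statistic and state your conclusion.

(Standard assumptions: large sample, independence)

H₀: p = 0.54, H₁: p ≠ 0.54
Standard error: SE = √(p₀(1-p₀)/n) = √(0.54×0.46/149) = 0.040830
z-statistic: z = (p̂ - p₀)/SE = (0.578 - 0.54)/0.040830 = 0.9307
Critical value: z_0.025 = ±1.960
p-value = 0.3520
Decision: fail to reject H₀ at α = 0.05

Answer: z = 0.9307, fail to reject H₀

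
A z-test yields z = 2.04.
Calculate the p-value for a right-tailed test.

For z = 2.04:
p = P(Z > 2.04) = 1 - Φ(2.04) = 0.0207

Answer: p-value ≈ 0.0207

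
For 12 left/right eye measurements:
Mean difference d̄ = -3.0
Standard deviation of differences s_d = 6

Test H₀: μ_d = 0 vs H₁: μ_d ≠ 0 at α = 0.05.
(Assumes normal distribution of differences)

Answer: t = -1.7320, fail to reject H₀

Derivation:
df = n - 1 = 11
SE = s_d/√n = 6/√12 = 1.7321
t = d̄/SE = -3.0/1.7321 = -1.7320
Critical value: t_{0.025,11} = ±2.201
p-value ≈ 0.1112
Decision: fail to reject H₀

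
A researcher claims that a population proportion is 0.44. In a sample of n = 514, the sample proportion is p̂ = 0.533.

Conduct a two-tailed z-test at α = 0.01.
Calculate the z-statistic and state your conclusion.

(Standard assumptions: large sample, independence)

H₀: p = 0.44, H₁: p ≠ 0.44
Standard error: SE = √(p₀(1-p₀)/n) = √(0.44×0.56/514) = 0.021895
z-statistic: z = (p̂ - p₀)/SE = (0.533 - 0.44)/0.021895 = 4.2475
Critical value: z_0.005 = ±2.576
p-value < 0.0001
Decision: reject H₀ at α = 0.01

Answer: z = 4.2475, reject H₀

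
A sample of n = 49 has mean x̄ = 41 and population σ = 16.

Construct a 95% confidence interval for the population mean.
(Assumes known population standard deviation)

Confidence level: 95%, α = 0.05
z_0.025 = 1.960
SE = σ/√n = 16/√49 = 2.2857
Margin of error = 1.960 × 2.2857 = 4.4800
CI: x̄ ± margin = 41 ± 4.4800
CI: (36.5200, 45.4800)

Answer: (36.5200, 45.4800)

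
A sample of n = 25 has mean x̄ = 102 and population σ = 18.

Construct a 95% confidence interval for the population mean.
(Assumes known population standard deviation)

Answer: (94.9440, 109.0560)

Derivation:
Confidence level: 95%, α = 0.05
z_0.025 = 1.960
SE = σ/√n = 18/√25 = 3.6000
Margin of error = 1.960 × 3.6000 = 7.0560
CI: x̄ ± margin = 102 ± 7.0560
CI: (94.9440, 109.0560)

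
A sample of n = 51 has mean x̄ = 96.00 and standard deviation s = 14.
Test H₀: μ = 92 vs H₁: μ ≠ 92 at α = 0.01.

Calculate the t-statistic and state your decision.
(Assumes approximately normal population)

Answer: t = 2.0404, fail to reject H₀

Derivation:
df = n - 1 = 50
SE = s/√n = 14/√51 = 1.9604
t = (x̄ - μ₀)/SE = (96.00 - 92)/1.9604 = 2.0404
Critical value: t_{0.005,50} = ±2.678
p-value ≈ 0.0466
Decision: fail to reject H₀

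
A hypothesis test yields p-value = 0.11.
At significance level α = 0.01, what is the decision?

Answer: fail to reject H₀

Derivation:
Compare p-value to α:
0.11 ≥ 0.01
Decision: fail to reject H₀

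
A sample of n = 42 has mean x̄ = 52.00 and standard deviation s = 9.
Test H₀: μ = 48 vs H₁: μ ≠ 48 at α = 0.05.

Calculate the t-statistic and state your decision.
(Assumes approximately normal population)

df = n - 1 = 41
SE = s/√n = 9/√42 = 1.3887
t = (x̄ - μ₀)/SE = (52.00 - 48)/1.3887 = 2.8804
Critical value: t_{0.025,41} = ±2.020
p-value ≈ 0.0063
Decision: reject H₀

Answer: t = 2.8804, reject H₀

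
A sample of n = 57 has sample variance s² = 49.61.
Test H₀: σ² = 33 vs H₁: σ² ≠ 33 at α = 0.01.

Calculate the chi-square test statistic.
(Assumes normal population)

Answer: χ² = 84.1867, fail to reject H₀

Derivation:
df = n - 1 = 56
χ² = (n-1)s²/σ₀² = 56×49.61/33 = 84.1867
Critical values: χ²_{0.995,56} = 32.490, χ²_{0.005,56} = 86.994
Rejection region: χ² < 32.490 or χ² > 86.994
Decision: fail to reject H₀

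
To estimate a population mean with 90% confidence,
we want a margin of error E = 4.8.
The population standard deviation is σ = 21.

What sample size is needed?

z_0.05 = 1.645
n = (z×σ/E)² = (1.645×21/4.8)²
n = 51.7950
Round up: n = 52

Answer: n = 52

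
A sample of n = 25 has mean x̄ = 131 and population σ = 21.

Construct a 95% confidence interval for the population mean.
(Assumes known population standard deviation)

Answer: (122.7680, 139.2320)

Derivation:
Confidence level: 95%, α = 0.05
z_0.025 = 1.960
SE = σ/√n = 21/√25 = 4.2000
Margin of error = 1.960 × 4.2000 = 8.2320
CI: x̄ ± margin = 131 ± 8.2320
CI: (122.7680, 139.2320)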